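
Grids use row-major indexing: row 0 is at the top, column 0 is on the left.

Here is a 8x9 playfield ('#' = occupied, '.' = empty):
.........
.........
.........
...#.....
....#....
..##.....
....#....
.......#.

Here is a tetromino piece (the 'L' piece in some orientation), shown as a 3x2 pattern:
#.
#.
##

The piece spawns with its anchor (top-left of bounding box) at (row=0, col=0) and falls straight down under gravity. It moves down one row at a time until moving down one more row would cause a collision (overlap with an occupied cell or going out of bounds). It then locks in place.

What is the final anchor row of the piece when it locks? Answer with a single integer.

Spawn at (row=0, col=0). Try each row:
  row 0: fits
  row 1: fits
  row 2: fits
  row 3: fits
  row 4: fits
  row 5: fits
  row 6: blocked -> lock at row 5

Answer: 5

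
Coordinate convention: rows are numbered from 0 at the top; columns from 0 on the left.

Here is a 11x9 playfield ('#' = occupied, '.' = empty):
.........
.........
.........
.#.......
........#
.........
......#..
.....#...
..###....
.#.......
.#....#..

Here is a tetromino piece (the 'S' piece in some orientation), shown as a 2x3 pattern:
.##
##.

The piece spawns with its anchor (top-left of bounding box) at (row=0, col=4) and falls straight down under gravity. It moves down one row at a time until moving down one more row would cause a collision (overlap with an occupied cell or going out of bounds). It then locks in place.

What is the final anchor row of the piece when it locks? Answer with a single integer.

Answer: 5

Derivation:
Spawn at (row=0, col=4). Try each row:
  row 0: fits
  row 1: fits
  row 2: fits
  row 3: fits
  row 4: fits
  row 5: fits
  row 6: blocked -> lock at row 5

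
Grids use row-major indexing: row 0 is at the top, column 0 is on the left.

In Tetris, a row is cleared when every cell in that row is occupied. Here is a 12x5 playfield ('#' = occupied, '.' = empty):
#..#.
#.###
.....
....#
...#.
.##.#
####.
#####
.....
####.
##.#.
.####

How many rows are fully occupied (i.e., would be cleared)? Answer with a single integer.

Check each row:
  row 0: 3 empty cells -> not full
  row 1: 1 empty cell -> not full
  row 2: 5 empty cells -> not full
  row 3: 4 empty cells -> not full
  row 4: 4 empty cells -> not full
  row 5: 2 empty cells -> not full
  row 6: 1 empty cell -> not full
  row 7: 0 empty cells -> FULL (clear)
  row 8: 5 empty cells -> not full
  row 9: 1 empty cell -> not full
  row 10: 2 empty cells -> not full
  row 11: 1 empty cell -> not full
Total rows cleared: 1

Answer: 1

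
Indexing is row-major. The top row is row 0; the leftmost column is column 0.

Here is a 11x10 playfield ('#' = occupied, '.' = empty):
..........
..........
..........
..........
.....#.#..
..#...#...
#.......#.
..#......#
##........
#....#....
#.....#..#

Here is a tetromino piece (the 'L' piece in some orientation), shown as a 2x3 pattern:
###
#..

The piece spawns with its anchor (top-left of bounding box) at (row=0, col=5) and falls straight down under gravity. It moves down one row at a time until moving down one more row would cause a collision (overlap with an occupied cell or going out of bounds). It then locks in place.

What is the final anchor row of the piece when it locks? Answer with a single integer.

Answer: 2

Derivation:
Spawn at (row=0, col=5). Try each row:
  row 0: fits
  row 1: fits
  row 2: fits
  row 3: blocked -> lock at row 2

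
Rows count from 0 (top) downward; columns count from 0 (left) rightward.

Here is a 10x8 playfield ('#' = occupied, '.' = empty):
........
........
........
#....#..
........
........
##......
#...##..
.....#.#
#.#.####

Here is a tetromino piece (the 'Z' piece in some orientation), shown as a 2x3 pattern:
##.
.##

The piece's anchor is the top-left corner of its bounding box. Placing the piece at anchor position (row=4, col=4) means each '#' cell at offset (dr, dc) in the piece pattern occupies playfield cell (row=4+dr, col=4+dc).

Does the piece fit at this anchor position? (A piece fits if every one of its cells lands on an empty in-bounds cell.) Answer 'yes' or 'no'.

Answer: yes

Derivation:
Check each piece cell at anchor (4, 4):
  offset (0,0) -> (4,4): empty -> OK
  offset (0,1) -> (4,5): empty -> OK
  offset (1,1) -> (5,5): empty -> OK
  offset (1,2) -> (5,6): empty -> OK
All cells valid: yes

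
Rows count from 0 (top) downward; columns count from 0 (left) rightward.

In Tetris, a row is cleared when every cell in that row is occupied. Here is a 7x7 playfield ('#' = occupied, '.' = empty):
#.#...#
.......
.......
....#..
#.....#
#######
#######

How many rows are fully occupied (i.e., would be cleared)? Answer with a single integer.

Check each row:
  row 0: 4 empty cells -> not full
  row 1: 7 empty cells -> not full
  row 2: 7 empty cells -> not full
  row 3: 6 empty cells -> not full
  row 4: 5 empty cells -> not full
  row 5: 0 empty cells -> FULL (clear)
  row 6: 0 empty cells -> FULL (clear)
Total rows cleared: 2

Answer: 2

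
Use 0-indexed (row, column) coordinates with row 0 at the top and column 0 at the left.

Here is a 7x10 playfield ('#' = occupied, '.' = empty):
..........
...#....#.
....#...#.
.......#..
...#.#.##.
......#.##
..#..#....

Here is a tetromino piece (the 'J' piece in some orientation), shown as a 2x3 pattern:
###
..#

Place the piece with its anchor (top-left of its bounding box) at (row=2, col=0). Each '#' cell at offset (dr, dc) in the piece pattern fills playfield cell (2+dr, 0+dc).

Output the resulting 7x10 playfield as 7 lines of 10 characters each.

Fill (2+0,0+0) = (2,0)
Fill (2+0,0+1) = (2,1)
Fill (2+0,0+2) = (2,2)
Fill (2+1,0+2) = (3,2)

Answer: ..........
...#....#.
###.#...#.
..#....#..
...#.#.##.
......#.##
..#..#....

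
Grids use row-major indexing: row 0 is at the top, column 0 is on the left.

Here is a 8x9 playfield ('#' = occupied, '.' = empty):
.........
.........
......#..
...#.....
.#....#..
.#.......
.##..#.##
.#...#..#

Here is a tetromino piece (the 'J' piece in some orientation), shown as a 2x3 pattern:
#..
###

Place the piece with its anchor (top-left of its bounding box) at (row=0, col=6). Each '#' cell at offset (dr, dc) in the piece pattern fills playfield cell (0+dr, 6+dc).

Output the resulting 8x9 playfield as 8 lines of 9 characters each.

Fill (0+0,6+0) = (0,6)
Fill (0+1,6+0) = (1,6)
Fill (0+1,6+1) = (1,7)
Fill (0+1,6+2) = (1,8)

Answer: ......#..
......###
......#..
...#.....
.#....#..
.#.......
.##..#.##
.#...#..#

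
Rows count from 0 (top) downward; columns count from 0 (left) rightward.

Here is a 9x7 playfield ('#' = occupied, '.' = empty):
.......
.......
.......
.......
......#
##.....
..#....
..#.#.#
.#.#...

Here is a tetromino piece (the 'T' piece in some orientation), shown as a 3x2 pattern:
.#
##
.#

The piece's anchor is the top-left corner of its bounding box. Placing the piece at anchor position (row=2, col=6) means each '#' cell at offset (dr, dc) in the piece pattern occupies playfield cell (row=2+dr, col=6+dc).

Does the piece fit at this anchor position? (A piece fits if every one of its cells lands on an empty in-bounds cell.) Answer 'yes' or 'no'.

Answer: no

Derivation:
Check each piece cell at anchor (2, 6):
  offset (0,1) -> (2,7): out of bounds -> FAIL
  offset (1,0) -> (3,6): empty -> OK
  offset (1,1) -> (3,7): out of bounds -> FAIL
  offset (2,1) -> (4,7): out of bounds -> FAIL
All cells valid: no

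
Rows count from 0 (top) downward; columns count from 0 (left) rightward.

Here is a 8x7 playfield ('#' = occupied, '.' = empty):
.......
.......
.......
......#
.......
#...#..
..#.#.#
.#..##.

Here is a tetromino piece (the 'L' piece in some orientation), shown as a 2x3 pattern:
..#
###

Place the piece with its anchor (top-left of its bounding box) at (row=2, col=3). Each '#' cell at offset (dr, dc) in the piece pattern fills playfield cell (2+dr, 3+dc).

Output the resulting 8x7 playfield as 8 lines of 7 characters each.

Fill (2+0,3+2) = (2,5)
Fill (2+1,3+0) = (3,3)
Fill (2+1,3+1) = (3,4)
Fill (2+1,3+2) = (3,5)

Answer: .......
.......
.....#.
...####
.......
#...#..
..#.#.#
.#..##.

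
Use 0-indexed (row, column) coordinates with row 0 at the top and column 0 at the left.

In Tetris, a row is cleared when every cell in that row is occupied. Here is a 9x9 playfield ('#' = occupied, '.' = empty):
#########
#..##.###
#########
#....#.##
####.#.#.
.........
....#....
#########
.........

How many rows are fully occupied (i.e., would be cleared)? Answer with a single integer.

Answer: 3

Derivation:
Check each row:
  row 0: 0 empty cells -> FULL (clear)
  row 1: 3 empty cells -> not full
  row 2: 0 empty cells -> FULL (clear)
  row 3: 5 empty cells -> not full
  row 4: 3 empty cells -> not full
  row 5: 9 empty cells -> not full
  row 6: 8 empty cells -> not full
  row 7: 0 empty cells -> FULL (clear)
  row 8: 9 empty cells -> not full
Total rows cleared: 3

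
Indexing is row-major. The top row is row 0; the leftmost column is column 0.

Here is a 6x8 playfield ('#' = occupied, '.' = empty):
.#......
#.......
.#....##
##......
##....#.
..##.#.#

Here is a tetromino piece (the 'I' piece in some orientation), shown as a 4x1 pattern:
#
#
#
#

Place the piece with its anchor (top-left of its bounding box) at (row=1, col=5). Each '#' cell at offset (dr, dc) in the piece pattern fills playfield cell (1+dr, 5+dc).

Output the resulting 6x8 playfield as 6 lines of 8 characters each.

Answer: .#......
#....#..
.#...###
##...#..
##...##.
..##.#.#

Derivation:
Fill (1+0,5+0) = (1,5)
Fill (1+1,5+0) = (2,5)
Fill (1+2,5+0) = (3,5)
Fill (1+3,5+0) = (4,5)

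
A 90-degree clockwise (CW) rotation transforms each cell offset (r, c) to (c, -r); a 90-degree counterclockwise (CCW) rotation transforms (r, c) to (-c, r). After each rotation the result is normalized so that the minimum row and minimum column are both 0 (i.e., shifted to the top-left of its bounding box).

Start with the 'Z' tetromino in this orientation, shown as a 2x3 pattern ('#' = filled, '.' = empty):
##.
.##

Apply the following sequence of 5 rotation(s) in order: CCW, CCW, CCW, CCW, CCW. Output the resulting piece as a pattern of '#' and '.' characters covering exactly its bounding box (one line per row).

Start:
##.
.##
After rotation 1 (CCW):
.#
##
#.
After rotation 2 (CCW):
##.
.##
After rotation 3 (CCW):
.#
##
#.
After rotation 4 (CCW):
##.
.##
After rotation 5 (CCW):
.#
##
#.

Answer: .#
##
#.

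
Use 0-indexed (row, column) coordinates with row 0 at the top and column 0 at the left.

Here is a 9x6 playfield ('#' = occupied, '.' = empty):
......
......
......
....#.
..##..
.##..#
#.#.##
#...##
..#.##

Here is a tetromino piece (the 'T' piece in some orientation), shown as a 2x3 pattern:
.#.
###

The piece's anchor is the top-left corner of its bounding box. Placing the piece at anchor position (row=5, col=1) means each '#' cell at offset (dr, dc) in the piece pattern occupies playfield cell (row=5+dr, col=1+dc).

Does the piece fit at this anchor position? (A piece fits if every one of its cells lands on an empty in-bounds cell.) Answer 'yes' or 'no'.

Answer: no

Derivation:
Check each piece cell at anchor (5, 1):
  offset (0,1) -> (5,2): occupied ('#') -> FAIL
  offset (1,0) -> (6,1): empty -> OK
  offset (1,1) -> (6,2): occupied ('#') -> FAIL
  offset (1,2) -> (6,3): empty -> OK
All cells valid: no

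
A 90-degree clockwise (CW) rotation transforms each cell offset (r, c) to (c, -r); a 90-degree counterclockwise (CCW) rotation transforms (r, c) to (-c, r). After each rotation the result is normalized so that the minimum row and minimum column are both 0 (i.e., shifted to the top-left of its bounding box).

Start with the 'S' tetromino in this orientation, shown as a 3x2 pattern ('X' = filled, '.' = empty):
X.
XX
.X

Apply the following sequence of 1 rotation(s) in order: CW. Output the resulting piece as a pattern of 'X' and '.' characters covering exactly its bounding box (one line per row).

Answer: .XX
XX.

Derivation:
Start:
X.
XX
.X
After rotation 1 (CW):
.XX
XX.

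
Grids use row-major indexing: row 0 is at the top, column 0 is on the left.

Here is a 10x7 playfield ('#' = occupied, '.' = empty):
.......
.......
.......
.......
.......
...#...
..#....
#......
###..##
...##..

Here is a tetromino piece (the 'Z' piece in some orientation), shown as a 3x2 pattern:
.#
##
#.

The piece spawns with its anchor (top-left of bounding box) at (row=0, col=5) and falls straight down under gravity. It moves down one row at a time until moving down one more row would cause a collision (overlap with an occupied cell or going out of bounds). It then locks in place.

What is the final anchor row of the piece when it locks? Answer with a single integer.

Answer: 5

Derivation:
Spawn at (row=0, col=5). Try each row:
  row 0: fits
  row 1: fits
  row 2: fits
  row 3: fits
  row 4: fits
  row 5: fits
  row 6: blocked -> lock at row 5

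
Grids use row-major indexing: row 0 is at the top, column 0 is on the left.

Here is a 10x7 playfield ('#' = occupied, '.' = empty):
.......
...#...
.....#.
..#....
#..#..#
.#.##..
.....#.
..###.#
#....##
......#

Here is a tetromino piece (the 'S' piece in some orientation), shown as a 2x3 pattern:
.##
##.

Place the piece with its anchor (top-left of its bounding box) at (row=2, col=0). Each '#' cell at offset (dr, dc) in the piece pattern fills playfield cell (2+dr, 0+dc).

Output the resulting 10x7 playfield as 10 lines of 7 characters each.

Fill (2+0,0+1) = (2,1)
Fill (2+0,0+2) = (2,2)
Fill (2+1,0+0) = (3,0)
Fill (2+1,0+1) = (3,1)

Answer: .......
...#...
.##..#.
###....
#..#..#
.#.##..
.....#.
..###.#
#....##
......#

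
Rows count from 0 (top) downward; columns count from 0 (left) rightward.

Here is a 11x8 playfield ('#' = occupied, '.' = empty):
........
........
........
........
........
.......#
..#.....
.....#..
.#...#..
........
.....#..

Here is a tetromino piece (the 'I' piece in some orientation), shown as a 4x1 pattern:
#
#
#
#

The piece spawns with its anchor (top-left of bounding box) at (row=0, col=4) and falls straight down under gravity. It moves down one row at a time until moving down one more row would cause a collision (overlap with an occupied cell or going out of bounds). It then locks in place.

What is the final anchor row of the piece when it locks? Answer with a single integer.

Spawn at (row=0, col=4). Try each row:
  row 0: fits
  row 1: fits
  row 2: fits
  row 3: fits
  row 4: fits
  row 5: fits
  row 6: fits
  row 7: fits
  row 8: blocked -> lock at row 7

Answer: 7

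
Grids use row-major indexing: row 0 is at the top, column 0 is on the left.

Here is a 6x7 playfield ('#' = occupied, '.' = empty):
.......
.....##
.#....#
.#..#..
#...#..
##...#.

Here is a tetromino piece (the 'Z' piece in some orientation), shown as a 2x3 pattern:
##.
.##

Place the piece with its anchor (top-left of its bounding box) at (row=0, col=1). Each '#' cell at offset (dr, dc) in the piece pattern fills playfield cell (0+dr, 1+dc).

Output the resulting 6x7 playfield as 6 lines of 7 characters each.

Fill (0+0,1+0) = (0,1)
Fill (0+0,1+1) = (0,2)
Fill (0+1,1+1) = (1,2)
Fill (0+1,1+2) = (1,3)

Answer: .##....
..##.##
.#....#
.#..#..
#...#..
##...#.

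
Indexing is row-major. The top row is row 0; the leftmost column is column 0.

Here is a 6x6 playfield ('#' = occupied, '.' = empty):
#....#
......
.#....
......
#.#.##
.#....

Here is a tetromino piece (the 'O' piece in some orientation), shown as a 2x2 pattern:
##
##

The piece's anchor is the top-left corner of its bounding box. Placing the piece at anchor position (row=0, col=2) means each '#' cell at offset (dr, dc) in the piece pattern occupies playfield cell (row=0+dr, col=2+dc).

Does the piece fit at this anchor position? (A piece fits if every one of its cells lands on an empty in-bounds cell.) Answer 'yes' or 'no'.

Check each piece cell at anchor (0, 2):
  offset (0,0) -> (0,2): empty -> OK
  offset (0,1) -> (0,3): empty -> OK
  offset (1,0) -> (1,2): empty -> OK
  offset (1,1) -> (1,3): empty -> OK
All cells valid: yes

Answer: yes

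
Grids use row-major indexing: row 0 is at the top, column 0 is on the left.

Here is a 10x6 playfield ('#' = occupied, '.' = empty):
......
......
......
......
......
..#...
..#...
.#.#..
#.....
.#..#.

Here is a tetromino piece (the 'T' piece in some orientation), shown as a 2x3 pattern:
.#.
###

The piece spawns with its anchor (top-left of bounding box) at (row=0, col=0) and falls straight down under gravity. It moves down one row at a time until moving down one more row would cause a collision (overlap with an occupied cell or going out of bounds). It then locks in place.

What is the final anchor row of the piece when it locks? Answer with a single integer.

Answer: 3

Derivation:
Spawn at (row=0, col=0). Try each row:
  row 0: fits
  row 1: fits
  row 2: fits
  row 3: fits
  row 4: blocked -> lock at row 3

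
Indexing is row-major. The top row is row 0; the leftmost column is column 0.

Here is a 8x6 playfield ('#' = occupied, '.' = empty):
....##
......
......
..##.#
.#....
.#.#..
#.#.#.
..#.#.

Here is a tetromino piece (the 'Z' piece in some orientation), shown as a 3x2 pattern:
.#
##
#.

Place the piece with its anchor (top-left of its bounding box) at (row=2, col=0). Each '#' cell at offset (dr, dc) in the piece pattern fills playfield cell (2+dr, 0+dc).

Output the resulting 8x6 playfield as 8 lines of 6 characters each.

Fill (2+0,0+1) = (2,1)
Fill (2+1,0+0) = (3,0)
Fill (2+1,0+1) = (3,1)
Fill (2+2,0+0) = (4,0)

Answer: ....##
......
.#....
####.#
##....
.#.#..
#.#.#.
..#.#.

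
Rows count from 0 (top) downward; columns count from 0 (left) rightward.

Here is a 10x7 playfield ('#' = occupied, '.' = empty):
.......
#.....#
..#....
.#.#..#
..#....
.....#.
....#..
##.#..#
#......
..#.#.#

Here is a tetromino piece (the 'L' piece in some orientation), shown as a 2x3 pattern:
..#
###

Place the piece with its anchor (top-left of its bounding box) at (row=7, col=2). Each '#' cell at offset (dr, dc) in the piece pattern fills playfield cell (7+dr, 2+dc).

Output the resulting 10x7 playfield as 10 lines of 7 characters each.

Answer: .......
#.....#
..#....
.#.#..#
..#....
.....#.
....#..
##.##.#
#.###..
..#.#.#

Derivation:
Fill (7+0,2+2) = (7,4)
Fill (7+1,2+0) = (8,2)
Fill (7+1,2+1) = (8,3)
Fill (7+1,2+2) = (8,4)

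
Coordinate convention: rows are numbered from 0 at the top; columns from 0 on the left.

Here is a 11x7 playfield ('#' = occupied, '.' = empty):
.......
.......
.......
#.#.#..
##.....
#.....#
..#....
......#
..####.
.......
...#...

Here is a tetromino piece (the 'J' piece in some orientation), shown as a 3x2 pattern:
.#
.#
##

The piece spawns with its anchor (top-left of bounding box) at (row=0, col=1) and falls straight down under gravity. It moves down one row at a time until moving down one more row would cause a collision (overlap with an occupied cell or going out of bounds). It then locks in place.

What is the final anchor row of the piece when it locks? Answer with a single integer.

Answer: 0

Derivation:
Spawn at (row=0, col=1). Try each row:
  row 0: fits
  row 1: blocked -> lock at row 0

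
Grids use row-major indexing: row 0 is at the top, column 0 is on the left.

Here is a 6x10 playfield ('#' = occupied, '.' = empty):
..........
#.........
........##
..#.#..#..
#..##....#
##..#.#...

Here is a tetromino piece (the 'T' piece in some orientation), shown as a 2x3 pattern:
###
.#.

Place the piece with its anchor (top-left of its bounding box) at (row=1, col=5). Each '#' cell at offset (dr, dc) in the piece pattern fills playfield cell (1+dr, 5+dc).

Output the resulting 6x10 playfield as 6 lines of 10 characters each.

Fill (1+0,5+0) = (1,5)
Fill (1+0,5+1) = (1,6)
Fill (1+0,5+2) = (1,7)
Fill (1+1,5+1) = (2,6)

Answer: ..........
#....###..
......#.##
..#.#..#..
#..##....#
##..#.#...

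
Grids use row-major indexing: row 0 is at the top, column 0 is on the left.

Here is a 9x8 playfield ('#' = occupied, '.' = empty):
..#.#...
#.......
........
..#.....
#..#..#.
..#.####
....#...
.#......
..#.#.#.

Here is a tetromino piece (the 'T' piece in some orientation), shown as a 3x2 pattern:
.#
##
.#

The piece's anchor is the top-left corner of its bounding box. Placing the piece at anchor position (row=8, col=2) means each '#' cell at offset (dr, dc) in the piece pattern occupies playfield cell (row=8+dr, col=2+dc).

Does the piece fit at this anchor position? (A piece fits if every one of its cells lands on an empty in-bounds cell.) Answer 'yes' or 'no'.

Answer: no

Derivation:
Check each piece cell at anchor (8, 2):
  offset (0,1) -> (8,3): empty -> OK
  offset (1,0) -> (9,2): out of bounds -> FAIL
  offset (1,1) -> (9,3): out of bounds -> FAIL
  offset (2,1) -> (10,3): out of bounds -> FAIL
All cells valid: no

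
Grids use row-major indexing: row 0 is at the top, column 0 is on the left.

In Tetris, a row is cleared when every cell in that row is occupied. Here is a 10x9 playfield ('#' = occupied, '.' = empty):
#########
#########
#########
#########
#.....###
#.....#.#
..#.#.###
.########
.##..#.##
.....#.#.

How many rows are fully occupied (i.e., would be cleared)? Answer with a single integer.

Check each row:
  row 0: 0 empty cells -> FULL (clear)
  row 1: 0 empty cells -> FULL (clear)
  row 2: 0 empty cells -> FULL (clear)
  row 3: 0 empty cells -> FULL (clear)
  row 4: 5 empty cells -> not full
  row 5: 6 empty cells -> not full
  row 6: 4 empty cells -> not full
  row 7: 1 empty cell -> not full
  row 8: 4 empty cells -> not full
  row 9: 7 empty cells -> not full
Total rows cleared: 4

Answer: 4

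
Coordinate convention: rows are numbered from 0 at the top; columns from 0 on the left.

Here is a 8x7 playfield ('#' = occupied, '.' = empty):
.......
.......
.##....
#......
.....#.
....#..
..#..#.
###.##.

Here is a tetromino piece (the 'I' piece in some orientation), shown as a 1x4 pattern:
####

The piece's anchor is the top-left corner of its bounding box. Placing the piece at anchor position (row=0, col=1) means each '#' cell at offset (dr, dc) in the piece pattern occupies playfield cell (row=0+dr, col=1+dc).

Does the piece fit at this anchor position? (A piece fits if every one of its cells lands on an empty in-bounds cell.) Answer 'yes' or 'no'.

Check each piece cell at anchor (0, 1):
  offset (0,0) -> (0,1): empty -> OK
  offset (0,1) -> (0,2): empty -> OK
  offset (0,2) -> (0,3): empty -> OK
  offset (0,3) -> (0,4): empty -> OK
All cells valid: yes

Answer: yes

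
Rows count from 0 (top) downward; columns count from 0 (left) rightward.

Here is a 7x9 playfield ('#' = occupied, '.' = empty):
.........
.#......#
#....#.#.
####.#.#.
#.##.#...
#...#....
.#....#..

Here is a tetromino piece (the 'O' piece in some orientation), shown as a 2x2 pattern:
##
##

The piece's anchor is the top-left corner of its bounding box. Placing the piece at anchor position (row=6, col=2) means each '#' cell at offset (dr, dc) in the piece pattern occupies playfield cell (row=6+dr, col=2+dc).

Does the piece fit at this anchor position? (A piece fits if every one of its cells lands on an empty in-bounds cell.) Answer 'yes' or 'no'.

Check each piece cell at anchor (6, 2):
  offset (0,0) -> (6,2): empty -> OK
  offset (0,1) -> (6,3): empty -> OK
  offset (1,0) -> (7,2): out of bounds -> FAIL
  offset (1,1) -> (7,3): out of bounds -> FAIL
All cells valid: no

Answer: no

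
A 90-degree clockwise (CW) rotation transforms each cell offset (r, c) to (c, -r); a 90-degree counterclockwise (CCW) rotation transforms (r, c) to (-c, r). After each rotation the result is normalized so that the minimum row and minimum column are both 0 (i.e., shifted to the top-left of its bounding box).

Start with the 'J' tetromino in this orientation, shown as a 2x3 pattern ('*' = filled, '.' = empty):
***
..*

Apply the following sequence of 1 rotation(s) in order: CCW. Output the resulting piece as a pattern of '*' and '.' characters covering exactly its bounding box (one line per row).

Answer: **
*.
*.

Derivation:
Start:
***
..*
After rotation 1 (CCW):
**
*.
*.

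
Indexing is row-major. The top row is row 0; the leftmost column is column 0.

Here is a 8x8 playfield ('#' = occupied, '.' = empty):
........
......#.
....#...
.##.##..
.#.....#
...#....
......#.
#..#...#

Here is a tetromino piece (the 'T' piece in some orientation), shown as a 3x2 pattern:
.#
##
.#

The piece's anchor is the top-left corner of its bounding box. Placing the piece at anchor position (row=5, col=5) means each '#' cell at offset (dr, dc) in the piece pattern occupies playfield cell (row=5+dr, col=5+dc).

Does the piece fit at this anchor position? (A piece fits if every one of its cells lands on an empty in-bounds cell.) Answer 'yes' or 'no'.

Answer: no

Derivation:
Check each piece cell at anchor (5, 5):
  offset (0,1) -> (5,6): empty -> OK
  offset (1,0) -> (6,5): empty -> OK
  offset (1,1) -> (6,6): occupied ('#') -> FAIL
  offset (2,1) -> (7,6): empty -> OK
All cells valid: no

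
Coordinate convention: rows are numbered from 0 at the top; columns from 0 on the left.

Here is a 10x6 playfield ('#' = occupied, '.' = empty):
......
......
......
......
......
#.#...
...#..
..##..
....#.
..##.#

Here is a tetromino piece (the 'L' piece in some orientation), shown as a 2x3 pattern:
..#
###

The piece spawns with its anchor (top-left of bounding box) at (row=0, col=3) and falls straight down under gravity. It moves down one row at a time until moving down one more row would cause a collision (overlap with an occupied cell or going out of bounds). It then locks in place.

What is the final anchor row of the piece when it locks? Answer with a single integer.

Answer: 4

Derivation:
Spawn at (row=0, col=3). Try each row:
  row 0: fits
  row 1: fits
  row 2: fits
  row 3: fits
  row 4: fits
  row 5: blocked -> lock at row 4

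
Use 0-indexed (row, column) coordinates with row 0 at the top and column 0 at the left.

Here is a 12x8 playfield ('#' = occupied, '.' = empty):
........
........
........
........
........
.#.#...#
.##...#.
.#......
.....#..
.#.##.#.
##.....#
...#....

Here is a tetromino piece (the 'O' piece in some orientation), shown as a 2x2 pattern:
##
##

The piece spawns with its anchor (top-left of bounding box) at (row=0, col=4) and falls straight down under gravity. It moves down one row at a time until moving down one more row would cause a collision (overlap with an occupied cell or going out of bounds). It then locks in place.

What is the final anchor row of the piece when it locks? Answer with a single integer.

Answer: 6

Derivation:
Spawn at (row=0, col=4). Try each row:
  row 0: fits
  row 1: fits
  row 2: fits
  row 3: fits
  row 4: fits
  row 5: fits
  row 6: fits
  row 7: blocked -> lock at row 6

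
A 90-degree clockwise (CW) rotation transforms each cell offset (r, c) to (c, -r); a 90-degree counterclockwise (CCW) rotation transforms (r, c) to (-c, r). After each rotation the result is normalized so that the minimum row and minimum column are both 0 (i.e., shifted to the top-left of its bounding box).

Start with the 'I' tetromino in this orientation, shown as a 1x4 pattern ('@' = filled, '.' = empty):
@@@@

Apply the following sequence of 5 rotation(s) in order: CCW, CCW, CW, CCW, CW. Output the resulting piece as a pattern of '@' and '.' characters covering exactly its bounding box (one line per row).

Answer: @
@
@
@

Derivation:
Start:
@@@@
After rotation 1 (CCW):
@
@
@
@
After rotation 2 (CCW):
@@@@
After rotation 3 (CW):
@
@
@
@
After rotation 4 (CCW):
@@@@
After rotation 5 (CW):
@
@
@
@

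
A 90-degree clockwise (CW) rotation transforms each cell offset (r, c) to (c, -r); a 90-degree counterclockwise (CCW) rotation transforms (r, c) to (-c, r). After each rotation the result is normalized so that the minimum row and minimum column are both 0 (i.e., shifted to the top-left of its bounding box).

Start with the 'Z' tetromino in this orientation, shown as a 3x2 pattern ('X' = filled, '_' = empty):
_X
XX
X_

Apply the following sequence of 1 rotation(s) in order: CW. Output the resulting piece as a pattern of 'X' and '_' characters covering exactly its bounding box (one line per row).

Start:
_X
XX
X_
After rotation 1 (CW):
XX_
_XX

Answer: XX_
_XX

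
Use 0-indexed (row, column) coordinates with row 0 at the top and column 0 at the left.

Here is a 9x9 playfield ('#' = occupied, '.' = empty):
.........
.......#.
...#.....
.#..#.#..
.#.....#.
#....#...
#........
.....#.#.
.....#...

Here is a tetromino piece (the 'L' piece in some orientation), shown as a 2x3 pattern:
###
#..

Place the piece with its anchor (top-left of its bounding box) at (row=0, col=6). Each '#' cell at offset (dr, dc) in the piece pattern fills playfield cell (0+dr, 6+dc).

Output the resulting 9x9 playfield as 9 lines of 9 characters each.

Answer: ......###
......##.
...#.....
.#..#.#..
.#.....#.
#....#...
#........
.....#.#.
.....#...

Derivation:
Fill (0+0,6+0) = (0,6)
Fill (0+0,6+1) = (0,7)
Fill (0+0,6+2) = (0,8)
Fill (0+1,6+0) = (1,6)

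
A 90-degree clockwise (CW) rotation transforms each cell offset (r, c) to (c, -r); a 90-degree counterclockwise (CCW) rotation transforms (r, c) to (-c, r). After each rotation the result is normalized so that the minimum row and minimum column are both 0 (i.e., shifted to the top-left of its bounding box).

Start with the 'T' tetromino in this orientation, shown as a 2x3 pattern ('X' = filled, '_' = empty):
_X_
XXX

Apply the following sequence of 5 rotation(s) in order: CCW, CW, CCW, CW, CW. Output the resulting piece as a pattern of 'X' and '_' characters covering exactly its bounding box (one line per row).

Start:
_X_
XXX
After rotation 1 (CCW):
_X
XX
_X
After rotation 2 (CW):
_X_
XXX
After rotation 3 (CCW):
_X
XX
_X
After rotation 4 (CW):
_X_
XXX
After rotation 5 (CW):
X_
XX
X_

Answer: X_
XX
X_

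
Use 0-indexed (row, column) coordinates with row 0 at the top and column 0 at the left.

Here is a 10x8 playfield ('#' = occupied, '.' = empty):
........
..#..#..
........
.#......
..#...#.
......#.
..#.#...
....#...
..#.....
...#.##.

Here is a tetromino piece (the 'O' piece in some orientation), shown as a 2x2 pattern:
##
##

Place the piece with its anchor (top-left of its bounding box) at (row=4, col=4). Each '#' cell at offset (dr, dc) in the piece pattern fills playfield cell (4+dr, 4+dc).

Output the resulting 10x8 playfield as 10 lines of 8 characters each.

Answer: ........
..#..#..
........
.#......
..#.###.
....###.
..#.#...
....#...
..#.....
...#.##.

Derivation:
Fill (4+0,4+0) = (4,4)
Fill (4+0,4+1) = (4,5)
Fill (4+1,4+0) = (5,4)
Fill (4+1,4+1) = (5,5)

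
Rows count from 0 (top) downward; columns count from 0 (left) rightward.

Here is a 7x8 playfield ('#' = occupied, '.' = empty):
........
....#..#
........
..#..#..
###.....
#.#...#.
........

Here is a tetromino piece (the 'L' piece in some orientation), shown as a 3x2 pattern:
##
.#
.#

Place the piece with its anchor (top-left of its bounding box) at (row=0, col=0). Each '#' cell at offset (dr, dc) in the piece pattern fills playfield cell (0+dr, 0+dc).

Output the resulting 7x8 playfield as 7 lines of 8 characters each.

Fill (0+0,0+0) = (0,0)
Fill (0+0,0+1) = (0,1)
Fill (0+1,0+1) = (1,1)
Fill (0+2,0+1) = (2,1)

Answer: ##......
.#..#..#
.#......
..#..#..
###.....
#.#...#.
........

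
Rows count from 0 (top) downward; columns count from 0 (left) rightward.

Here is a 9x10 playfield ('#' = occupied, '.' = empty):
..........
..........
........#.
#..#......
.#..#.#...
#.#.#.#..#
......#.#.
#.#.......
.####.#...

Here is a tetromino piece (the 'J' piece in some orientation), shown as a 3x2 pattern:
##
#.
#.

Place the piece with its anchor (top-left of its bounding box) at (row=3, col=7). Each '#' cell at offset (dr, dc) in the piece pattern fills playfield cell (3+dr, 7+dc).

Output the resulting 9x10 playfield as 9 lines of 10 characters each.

Fill (3+0,7+0) = (3,7)
Fill (3+0,7+1) = (3,8)
Fill (3+1,7+0) = (4,7)
Fill (3+2,7+0) = (5,7)

Answer: ..........
..........
........#.
#..#...##.
.#..#.##..
#.#.#.##.#
......#.#.
#.#.......
.####.#...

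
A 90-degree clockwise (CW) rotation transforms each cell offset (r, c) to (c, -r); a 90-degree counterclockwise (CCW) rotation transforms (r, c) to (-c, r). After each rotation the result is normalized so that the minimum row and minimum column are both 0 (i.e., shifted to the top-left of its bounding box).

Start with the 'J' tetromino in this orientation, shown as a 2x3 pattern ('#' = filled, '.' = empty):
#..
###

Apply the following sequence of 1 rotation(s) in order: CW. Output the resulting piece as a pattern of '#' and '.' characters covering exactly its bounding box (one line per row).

Answer: ##
#.
#.

Derivation:
Start:
#..
###
After rotation 1 (CW):
##
#.
#.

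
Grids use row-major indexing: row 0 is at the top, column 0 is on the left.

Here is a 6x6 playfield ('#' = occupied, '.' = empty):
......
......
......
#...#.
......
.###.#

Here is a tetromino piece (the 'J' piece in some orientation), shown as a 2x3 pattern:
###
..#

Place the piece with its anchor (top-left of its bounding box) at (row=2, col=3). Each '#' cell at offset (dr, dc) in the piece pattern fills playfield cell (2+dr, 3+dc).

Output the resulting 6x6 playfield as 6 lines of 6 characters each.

Answer: ......
......
...###
#...##
......
.###.#

Derivation:
Fill (2+0,3+0) = (2,3)
Fill (2+0,3+1) = (2,4)
Fill (2+0,3+2) = (2,5)
Fill (2+1,3+2) = (3,5)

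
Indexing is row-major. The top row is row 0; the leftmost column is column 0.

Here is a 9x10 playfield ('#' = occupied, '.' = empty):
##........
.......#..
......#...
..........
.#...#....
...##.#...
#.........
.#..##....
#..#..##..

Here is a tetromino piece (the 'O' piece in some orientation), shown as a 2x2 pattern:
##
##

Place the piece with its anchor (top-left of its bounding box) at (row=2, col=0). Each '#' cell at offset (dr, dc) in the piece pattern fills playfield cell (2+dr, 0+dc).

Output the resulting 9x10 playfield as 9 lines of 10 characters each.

Answer: ##........
.......#..
##....#...
##........
.#...#....
...##.#...
#.........
.#..##....
#..#..##..

Derivation:
Fill (2+0,0+0) = (2,0)
Fill (2+0,0+1) = (2,1)
Fill (2+1,0+0) = (3,0)
Fill (2+1,0+1) = (3,1)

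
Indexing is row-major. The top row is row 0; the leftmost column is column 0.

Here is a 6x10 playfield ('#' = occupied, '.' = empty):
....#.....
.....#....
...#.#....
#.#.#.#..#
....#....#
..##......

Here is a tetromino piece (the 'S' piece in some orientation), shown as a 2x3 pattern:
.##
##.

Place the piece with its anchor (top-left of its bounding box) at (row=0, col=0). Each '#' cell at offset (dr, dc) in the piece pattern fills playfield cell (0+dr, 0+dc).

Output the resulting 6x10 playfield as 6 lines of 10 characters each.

Answer: .##.#.....
##...#....
...#.#....
#.#.#.#..#
....#....#
..##......

Derivation:
Fill (0+0,0+1) = (0,1)
Fill (0+0,0+2) = (0,2)
Fill (0+1,0+0) = (1,0)
Fill (0+1,0+1) = (1,1)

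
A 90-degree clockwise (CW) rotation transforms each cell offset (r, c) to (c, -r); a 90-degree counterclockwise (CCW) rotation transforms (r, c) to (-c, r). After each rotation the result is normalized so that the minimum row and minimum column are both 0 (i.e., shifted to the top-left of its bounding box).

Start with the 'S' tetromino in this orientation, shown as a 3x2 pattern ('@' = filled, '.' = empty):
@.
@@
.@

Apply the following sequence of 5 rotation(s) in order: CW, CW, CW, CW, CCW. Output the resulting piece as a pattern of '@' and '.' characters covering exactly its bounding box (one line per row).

Answer: .@@
@@.

Derivation:
Start:
@.
@@
.@
After rotation 1 (CW):
.@@
@@.
After rotation 2 (CW):
@.
@@
.@
After rotation 3 (CW):
.@@
@@.
After rotation 4 (CW):
@.
@@
.@
After rotation 5 (CCW):
.@@
@@.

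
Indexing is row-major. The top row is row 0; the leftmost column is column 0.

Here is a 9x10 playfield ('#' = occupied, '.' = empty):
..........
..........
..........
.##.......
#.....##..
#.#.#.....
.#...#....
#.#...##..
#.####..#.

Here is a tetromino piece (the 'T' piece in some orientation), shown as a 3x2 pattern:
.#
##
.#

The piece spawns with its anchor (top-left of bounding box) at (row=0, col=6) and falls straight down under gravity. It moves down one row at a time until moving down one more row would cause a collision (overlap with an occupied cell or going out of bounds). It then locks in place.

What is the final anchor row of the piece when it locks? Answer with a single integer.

Spawn at (row=0, col=6). Try each row:
  row 0: fits
  row 1: fits
  row 2: blocked -> lock at row 1

Answer: 1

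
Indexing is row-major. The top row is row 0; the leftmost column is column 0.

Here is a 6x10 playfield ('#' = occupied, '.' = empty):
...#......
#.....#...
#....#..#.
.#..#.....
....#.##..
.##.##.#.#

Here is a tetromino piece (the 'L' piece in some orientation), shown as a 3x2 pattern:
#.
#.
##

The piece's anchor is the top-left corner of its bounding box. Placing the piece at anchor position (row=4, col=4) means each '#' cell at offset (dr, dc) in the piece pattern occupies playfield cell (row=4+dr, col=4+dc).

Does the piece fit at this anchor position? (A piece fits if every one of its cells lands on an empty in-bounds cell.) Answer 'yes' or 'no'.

Answer: no

Derivation:
Check each piece cell at anchor (4, 4):
  offset (0,0) -> (4,4): occupied ('#') -> FAIL
  offset (1,0) -> (5,4): occupied ('#') -> FAIL
  offset (2,0) -> (6,4): out of bounds -> FAIL
  offset (2,1) -> (6,5): out of bounds -> FAIL
All cells valid: no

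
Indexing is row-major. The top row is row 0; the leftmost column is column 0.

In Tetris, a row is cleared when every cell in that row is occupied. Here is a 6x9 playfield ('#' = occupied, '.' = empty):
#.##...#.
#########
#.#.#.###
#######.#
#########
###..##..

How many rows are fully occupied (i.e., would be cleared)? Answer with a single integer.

Check each row:
  row 0: 5 empty cells -> not full
  row 1: 0 empty cells -> FULL (clear)
  row 2: 3 empty cells -> not full
  row 3: 1 empty cell -> not full
  row 4: 0 empty cells -> FULL (clear)
  row 5: 4 empty cells -> not full
Total rows cleared: 2

Answer: 2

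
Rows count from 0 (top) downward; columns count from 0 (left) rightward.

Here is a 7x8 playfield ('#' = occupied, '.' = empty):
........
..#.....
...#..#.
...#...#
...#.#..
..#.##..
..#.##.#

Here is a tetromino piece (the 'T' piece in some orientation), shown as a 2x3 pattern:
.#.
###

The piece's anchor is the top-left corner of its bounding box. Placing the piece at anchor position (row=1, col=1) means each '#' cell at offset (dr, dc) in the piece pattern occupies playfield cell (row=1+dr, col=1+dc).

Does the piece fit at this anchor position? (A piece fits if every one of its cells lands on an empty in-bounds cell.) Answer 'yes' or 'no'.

Answer: no

Derivation:
Check each piece cell at anchor (1, 1):
  offset (0,1) -> (1,2): occupied ('#') -> FAIL
  offset (1,0) -> (2,1): empty -> OK
  offset (1,1) -> (2,2): empty -> OK
  offset (1,2) -> (2,3): occupied ('#') -> FAIL
All cells valid: no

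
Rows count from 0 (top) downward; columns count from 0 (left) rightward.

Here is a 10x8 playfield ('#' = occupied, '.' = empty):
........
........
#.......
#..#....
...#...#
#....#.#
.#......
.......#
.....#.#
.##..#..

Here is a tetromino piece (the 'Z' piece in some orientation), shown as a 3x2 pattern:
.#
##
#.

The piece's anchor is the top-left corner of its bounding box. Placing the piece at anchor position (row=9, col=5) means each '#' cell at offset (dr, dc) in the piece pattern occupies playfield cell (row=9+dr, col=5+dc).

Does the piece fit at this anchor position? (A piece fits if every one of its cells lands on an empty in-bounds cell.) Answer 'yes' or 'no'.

Check each piece cell at anchor (9, 5):
  offset (0,1) -> (9,6): empty -> OK
  offset (1,0) -> (10,5): out of bounds -> FAIL
  offset (1,1) -> (10,6): out of bounds -> FAIL
  offset (2,0) -> (11,5): out of bounds -> FAIL
All cells valid: no

Answer: no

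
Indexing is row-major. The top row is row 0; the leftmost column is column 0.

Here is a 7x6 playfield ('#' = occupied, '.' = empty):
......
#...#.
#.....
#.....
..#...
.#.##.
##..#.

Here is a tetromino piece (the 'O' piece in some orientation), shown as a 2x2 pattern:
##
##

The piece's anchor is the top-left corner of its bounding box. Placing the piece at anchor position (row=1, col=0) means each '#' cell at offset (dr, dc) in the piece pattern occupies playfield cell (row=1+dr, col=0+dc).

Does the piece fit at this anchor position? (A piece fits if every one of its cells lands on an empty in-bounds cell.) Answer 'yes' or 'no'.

Check each piece cell at anchor (1, 0):
  offset (0,0) -> (1,0): occupied ('#') -> FAIL
  offset (0,1) -> (1,1): empty -> OK
  offset (1,0) -> (2,0): occupied ('#') -> FAIL
  offset (1,1) -> (2,1): empty -> OK
All cells valid: no

Answer: no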